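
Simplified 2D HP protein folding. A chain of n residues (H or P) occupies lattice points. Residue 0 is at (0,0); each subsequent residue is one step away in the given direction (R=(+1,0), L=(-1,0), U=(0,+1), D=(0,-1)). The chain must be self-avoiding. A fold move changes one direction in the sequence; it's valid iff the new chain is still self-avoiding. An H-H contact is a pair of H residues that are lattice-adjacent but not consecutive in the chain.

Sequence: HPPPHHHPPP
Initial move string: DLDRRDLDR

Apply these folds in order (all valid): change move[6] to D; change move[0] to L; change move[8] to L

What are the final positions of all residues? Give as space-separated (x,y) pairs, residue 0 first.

Answer: (0,0) (-1,0) (-2,0) (-2,-1) (-1,-1) (0,-1) (0,-2) (0,-3) (0,-4) (-1,-4)

Derivation:
Initial moves: DLDRRDLDR
Fold: move[6]->D => DLDRRDDDR (positions: [(0, 0), (0, -1), (-1, -1), (-1, -2), (0, -2), (1, -2), (1, -3), (1, -4), (1, -5), (2, -5)])
Fold: move[0]->L => LLDRRDDDR (positions: [(0, 0), (-1, 0), (-2, 0), (-2, -1), (-1, -1), (0, -1), (0, -2), (0, -3), (0, -4), (1, -4)])
Fold: move[8]->L => LLDRRDDDL (positions: [(0, 0), (-1, 0), (-2, 0), (-2, -1), (-1, -1), (0, -1), (0, -2), (0, -3), (0, -4), (-1, -4)])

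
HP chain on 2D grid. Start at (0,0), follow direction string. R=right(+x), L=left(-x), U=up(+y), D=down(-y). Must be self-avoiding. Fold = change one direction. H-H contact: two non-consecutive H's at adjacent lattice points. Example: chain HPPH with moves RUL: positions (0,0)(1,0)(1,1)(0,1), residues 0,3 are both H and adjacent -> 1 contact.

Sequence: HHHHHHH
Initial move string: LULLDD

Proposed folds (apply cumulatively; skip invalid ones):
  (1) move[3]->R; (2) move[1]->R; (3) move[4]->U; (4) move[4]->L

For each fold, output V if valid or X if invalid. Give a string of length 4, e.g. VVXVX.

Answer: XXXV

Derivation:
Initial: LULLDD -> [(0, 0), (-1, 0), (-1, 1), (-2, 1), (-3, 1), (-3, 0), (-3, -1)]
Fold 1: move[3]->R => LULRDD INVALID (collision), skipped
Fold 2: move[1]->R => LRLLDD INVALID (collision), skipped
Fold 3: move[4]->U => LULLUD INVALID (collision), skipped
Fold 4: move[4]->L => LULLLD VALID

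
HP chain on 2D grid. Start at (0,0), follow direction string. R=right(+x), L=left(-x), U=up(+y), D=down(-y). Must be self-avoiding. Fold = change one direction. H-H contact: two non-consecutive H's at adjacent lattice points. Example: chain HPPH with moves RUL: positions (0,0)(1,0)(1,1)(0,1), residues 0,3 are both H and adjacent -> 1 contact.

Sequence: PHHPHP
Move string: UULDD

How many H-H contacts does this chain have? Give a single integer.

Positions: [(0, 0), (0, 1), (0, 2), (-1, 2), (-1, 1), (-1, 0)]
H-H contact: residue 1 @(0,1) - residue 4 @(-1, 1)

Answer: 1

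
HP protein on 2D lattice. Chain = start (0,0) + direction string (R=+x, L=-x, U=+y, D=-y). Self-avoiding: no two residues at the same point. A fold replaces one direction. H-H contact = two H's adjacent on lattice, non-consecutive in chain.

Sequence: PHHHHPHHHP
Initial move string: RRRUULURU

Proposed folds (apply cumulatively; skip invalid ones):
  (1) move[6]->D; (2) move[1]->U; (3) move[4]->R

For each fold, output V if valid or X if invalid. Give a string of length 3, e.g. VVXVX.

Initial: RRRUULURU -> [(0, 0), (1, 0), (2, 0), (3, 0), (3, 1), (3, 2), (2, 2), (2, 3), (3, 3), (3, 4)]
Fold 1: move[6]->D => RRRUULDRU INVALID (collision), skipped
Fold 2: move[1]->U => RURUULURU VALID
Fold 3: move[4]->R => RURURLURU INVALID (collision), skipped

Answer: XVX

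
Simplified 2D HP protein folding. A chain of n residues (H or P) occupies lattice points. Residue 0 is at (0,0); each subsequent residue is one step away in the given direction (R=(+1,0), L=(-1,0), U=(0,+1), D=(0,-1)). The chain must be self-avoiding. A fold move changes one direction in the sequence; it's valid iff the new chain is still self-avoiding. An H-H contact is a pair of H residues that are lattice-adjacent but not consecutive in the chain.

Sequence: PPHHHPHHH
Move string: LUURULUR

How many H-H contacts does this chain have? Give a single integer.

Positions: [(0, 0), (-1, 0), (-1, 1), (-1, 2), (0, 2), (0, 3), (-1, 3), (-1, 4), (0, 4)]
H-H contact: residue 3 @(-1,2) - residue 6 @(-1, 3)

Answer: 1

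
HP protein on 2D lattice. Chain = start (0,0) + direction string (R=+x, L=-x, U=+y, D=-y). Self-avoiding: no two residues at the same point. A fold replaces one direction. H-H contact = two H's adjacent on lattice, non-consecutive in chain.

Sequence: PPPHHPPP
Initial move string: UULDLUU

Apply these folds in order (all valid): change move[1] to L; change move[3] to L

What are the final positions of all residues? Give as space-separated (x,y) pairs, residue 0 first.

Initial moves: UULDLUU
Fold: move[1]->L => ULLDLUU (positions: [(0, 0), (0, 1), (-1, 1), (-2, 1), (-2, 0), (-3, 0), (-3, 1), (-3, 2)])
Fold: move[3]->L => ULLLLUU (positions: [(0, 0), (0, 1), (-1, 1), (-2, 1), (-3, 1), (-4, 1), (-4, 2), (-4, 3)])

Answer: (0,0) (0,1) (-1,1) (-2,1) (-3,1) (-4,1) (-4,2) (-4,3)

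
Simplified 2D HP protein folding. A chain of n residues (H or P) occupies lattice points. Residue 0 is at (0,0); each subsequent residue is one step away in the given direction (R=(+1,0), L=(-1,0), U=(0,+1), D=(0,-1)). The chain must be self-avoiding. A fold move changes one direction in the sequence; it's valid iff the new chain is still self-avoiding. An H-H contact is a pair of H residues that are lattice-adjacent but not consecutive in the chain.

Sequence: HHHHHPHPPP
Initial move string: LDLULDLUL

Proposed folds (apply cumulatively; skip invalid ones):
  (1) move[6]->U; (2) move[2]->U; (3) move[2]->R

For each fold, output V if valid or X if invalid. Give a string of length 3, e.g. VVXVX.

Answer: XXX

Derivation:
Initial: LDLULDLUL -> [(0, 0), (-1, 0), (-1, -1), (-2, -1), (-2, 0), (-3, 0), (-3, -1), (-4, -1), (-4, 0), (-5, 0)]
Fold 1: move[6]->U => LDLULDUUL INVALID (collision), skipped
Fold 2: move[2]->U => LDUULDLUL INVALID (collision), skipped
Fold 3: move[2]->R => LDRULDLUL INVALID (collision), skipped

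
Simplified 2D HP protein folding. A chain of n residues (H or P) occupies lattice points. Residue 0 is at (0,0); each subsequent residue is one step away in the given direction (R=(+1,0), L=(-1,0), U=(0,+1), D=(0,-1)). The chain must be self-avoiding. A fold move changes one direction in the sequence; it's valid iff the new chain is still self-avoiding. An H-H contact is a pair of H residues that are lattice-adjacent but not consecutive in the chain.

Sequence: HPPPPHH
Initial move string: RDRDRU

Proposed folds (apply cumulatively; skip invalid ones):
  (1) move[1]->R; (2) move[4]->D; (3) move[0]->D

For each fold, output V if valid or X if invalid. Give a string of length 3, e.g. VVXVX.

Initial: RDRDRU -> [(0, 0), (1, 0), (1, -1), (2, -1), (2, -2), (3, -2), (3, -1)]
Fold 1: move[1]->R => RRRDRU VALID
Fold 2: move[4]->D => RRRDDU INVALID (collision), skipped
Fold 3: move[0]->D => DRRDRU VALID

Answer: VXV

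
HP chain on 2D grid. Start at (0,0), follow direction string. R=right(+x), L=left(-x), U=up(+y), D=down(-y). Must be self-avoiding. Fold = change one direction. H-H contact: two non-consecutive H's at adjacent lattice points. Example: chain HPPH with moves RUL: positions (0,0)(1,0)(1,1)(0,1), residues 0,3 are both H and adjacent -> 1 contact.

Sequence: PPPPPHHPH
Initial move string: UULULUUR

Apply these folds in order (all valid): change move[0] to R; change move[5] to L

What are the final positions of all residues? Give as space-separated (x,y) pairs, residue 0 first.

Answer: (0,0) (1,0) (1,1) (0,1) (0,2) (-1,2) (-2,2) (-2,3) (-1,3)

Derivation:
Initial moves: UULULUUR
Fold: move[0]->R => RULULUUR (positions: [(0, 0), (1, 0), (1, 1), (0, 1), (0, 2), (-1, 2), (-1, 3), (-1, 4), (0, 4)])
Fold: move[5]->L => RULULLUR (positions: [(0, 0), (1, 0), (1, 1), (0, 1), (0, 2), (-1, 2), (-2, 2), (-2, 3), (-1, 3)])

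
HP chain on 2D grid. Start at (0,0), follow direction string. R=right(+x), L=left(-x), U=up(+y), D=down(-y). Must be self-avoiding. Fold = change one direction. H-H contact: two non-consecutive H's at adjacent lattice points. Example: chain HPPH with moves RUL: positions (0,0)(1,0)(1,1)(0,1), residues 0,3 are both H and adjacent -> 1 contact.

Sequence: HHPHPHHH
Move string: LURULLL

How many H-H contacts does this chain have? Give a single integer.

Positions: [(0, 0), (-1, 0), (-1, 1), (0, 1), (0, 2), (-1, 2), (-2, 2), (-3, 2)]
H-H contact: residue 0 @(0,0) - residue 3 @(0, 1)

Answer: 1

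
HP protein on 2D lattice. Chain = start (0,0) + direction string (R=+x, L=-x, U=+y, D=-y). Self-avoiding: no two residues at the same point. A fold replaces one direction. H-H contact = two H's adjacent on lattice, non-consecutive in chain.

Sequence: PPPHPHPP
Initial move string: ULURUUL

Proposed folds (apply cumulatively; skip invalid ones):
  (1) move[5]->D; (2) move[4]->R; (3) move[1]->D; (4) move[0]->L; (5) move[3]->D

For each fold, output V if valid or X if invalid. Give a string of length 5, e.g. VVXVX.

Answer: XVXVX

Derivation:
Initial: ULURUUL -> [(0, 0), (0, 1), (-1, 1), (-1, 2), (0, 2), (0, 3), (0, 4), (-1, 4)]
Fold 1: move[5]->D => ULURUDL INVALID (collision), skipped
Fold 2: move[4]->R => ULURRUL VALID
Fold 3: move[1]->D => UDURRUL INVALID (collision), skipped
Fold 4: move[0]->L => LLURRUL VALID
Fold 5: move[3]->D => LLUDRUL INVALID (collision), skipped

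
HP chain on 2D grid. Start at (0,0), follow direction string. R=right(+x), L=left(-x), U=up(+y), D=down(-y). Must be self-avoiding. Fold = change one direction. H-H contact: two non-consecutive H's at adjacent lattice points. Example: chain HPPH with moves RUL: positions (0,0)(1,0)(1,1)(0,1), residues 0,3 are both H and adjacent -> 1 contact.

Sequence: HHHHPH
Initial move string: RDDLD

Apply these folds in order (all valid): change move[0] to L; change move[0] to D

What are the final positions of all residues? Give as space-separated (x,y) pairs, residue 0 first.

Answer: (0,0) (0,-1) (0,-2) (0,-3) (-1,-3) (-1,-4)

Derivation:
Initial moves: RDDLD
Fold: move[0]->L => LDDLD (positions: [(0, 0), (-1, 0), (-1, -1), (-1, -2), (-2, -2), (-2, -3)])
Fold: move[0]->D => DDDLD (positions: [(0, 0), (0, -1), (0, -2), (0, -3), (-1, -3), (-1, -4)])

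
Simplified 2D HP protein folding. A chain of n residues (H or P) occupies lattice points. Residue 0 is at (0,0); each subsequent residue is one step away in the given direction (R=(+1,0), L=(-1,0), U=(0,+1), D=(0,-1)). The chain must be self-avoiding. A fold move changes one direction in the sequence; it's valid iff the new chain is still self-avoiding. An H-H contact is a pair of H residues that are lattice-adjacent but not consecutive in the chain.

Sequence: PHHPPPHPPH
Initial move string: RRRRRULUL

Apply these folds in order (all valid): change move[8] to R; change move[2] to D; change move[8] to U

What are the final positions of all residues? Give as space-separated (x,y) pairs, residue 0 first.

Initial moves: RRRRRULUL
Fold: move[8]->R => RRRRRULUR (positions: [(0, 0), (1, 0), (2, 0), (3, 0), (4, 0), (5, 0), (5, 1), (4, 1), (4, 2), (5, 2)])
Fold: move[2]->D => RRDRRULUR (positions: [(0, 0), (1, 0), (2, 0), (2, -1), (3, -1), (4, -1), (4, 0), (3, 0), (3, 1), (4, 1)])
Fold: move[8]->U => RRDRRULUU (positions: [(0, 0), (1, 0), (2, 0), (2, -1), (3, -1), (4, -1), (4, 0), (3, 0), (3, 1), (3, 2)])

Answer: (0,0) (1,0) (2,0) (2,-1) (3,-1) (4,-1) (4,0) (3,0) (3,1) (3,2)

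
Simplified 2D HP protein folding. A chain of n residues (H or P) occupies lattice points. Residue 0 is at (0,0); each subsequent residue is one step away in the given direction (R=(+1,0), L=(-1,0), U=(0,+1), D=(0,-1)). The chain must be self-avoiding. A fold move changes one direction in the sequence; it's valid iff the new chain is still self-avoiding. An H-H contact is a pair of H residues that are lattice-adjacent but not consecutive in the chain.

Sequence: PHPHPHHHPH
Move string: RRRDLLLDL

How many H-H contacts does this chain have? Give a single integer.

Answer: 1

Derivation:
Positions: [(0, 0), (1, 0), (2, 0), (3, 0), (3, -1), (2, -1), (1, -1), (0, -1), (0, -2), (-1, -2)]
H-H contact: residue 1 @(1,0) - residue 6 @(1, -1)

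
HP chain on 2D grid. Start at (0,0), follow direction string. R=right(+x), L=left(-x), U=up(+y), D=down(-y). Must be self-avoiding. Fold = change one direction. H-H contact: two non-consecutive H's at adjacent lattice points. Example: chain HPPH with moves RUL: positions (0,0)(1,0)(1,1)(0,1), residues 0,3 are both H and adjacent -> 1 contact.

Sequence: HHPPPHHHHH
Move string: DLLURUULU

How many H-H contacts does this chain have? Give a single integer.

Positions: [(0, 0), (0, -1), (-1, -1), (-2, -1), (-2, 0), (-1, 0), (-1, 1), (-1, 2), (-2, 2), (-2, 3)]
H-H contact: residue 0 @(0,0) - residue 5 @(-1, 0)

Answer: 1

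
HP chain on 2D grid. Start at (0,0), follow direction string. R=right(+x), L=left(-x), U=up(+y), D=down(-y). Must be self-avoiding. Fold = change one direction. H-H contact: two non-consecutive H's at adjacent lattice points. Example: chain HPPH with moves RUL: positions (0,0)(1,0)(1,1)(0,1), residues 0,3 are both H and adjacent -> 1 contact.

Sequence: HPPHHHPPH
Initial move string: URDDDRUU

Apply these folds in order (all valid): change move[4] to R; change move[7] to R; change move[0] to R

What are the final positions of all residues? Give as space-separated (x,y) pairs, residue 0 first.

Answer: (0,0) (1,0) (2,0) (2,-1) (2,-2) (3,-2) (4,-2) (4,-1) (5,-1)

Derivation:
Initial moves: URDDDRUU
Fold: move[4]->R => URDDRRUU (positions: [(0, 0), (0, 1), (1, 1), (1, 0), (1, -1), (2, -1), (3, -1), (3, 0), (3, 1)])
Fold: move[7]->R => URDDRRUR (positions: [(0, 0), (0, 1), (1, 1), (1, 0), (1, -1), (2, -1), (3, -1), (3, 0), (4, 0)])
Fold: move[0]->R => RRDDRRUR (positions: [(0, 0), (1, 0), (2, 0), (2, -1), (2, -2), (3, -2), (4, -2), (4, -1), (5, -1)])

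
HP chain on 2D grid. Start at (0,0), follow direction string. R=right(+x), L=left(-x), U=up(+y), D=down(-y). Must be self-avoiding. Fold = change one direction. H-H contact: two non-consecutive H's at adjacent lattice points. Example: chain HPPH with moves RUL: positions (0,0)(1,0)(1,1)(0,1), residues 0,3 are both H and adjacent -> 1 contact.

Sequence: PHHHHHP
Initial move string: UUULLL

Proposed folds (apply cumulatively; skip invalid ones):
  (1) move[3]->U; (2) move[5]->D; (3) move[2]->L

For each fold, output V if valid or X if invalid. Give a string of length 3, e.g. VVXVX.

Answer: VVV

Derivation:
Initial: UUULLL -> [(0, 0), (0, 1), (0, 2), (0, 3), (-1, 3), (-2, 3), (-3, 3)]
Fold 1: move[3]->U => UUUULL VALID
Fold 2: move[5]->D => UUUULD VALID
Fold 3: move[2]->L => UULULD VALID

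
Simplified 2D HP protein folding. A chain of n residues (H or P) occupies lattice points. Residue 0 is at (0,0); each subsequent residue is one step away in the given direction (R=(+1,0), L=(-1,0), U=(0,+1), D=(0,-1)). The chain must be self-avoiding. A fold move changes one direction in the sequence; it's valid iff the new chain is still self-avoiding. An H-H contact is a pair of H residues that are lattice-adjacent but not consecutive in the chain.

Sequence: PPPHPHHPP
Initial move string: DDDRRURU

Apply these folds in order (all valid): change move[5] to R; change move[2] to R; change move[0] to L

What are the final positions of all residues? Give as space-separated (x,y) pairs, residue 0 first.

Initial moves: DDDRRURU
Fold: move[5]->R => DDDRRRRU (positions: [(0, 0), (0, -1), (0, -2), (0, -3), (1, -3), (2, -3), (3, -3), (4, -3), (4, -2)])
Fold: move[2]->R => DDRRRRRU (positions: [(0, 0), (0, -1), (0, -2), (1, -2), (2, -2), (3, -2), (4, -2), (5, -2), (5, -1)])
Fold: move[0]->L => LDRRRRRU (positions: [(0, 0), (-1, 0), (-1, -1), (0, -1), (1, -1), (2, -1), (3, -1), (4, -1), (4, 0)])

Answer: (0,0) (-1,0) (-1,-1) (0,-1) (1,-1) (2,-1) (3,-1) (4,-1) (4,0)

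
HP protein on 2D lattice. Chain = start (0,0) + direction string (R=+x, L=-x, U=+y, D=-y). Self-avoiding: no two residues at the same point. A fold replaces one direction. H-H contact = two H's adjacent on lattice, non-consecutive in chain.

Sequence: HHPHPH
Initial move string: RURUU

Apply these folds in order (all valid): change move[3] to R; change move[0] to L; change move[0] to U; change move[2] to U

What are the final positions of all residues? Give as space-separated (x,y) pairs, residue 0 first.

Answer: (0,0) (0,1) (0,2) (0,3) (1,3) (1,4)

Derivation:
Initial moves: RURUU
Fold: move[3]->R => RURRU (positions: [(0, 0), (1, 0), (1, 1), (2, 1), (3, 1), (3, 2)])
Fold: move[0]->L => LURRU (positions: [(0, 0), (-1, 0), (-1, 1), (0, 1), (1, 1), (1, 2)])
Fold: move[0]->U => UURRU (positions: [(0, 0), (0, 1), (0, 2), (1, 2), (2, 2), (2, 3)])
Fold: move[2]->U => UUURU (positions: [(0, 0), (0, 1), (0, 2), (0, 3), (1, 3), (1, 4)])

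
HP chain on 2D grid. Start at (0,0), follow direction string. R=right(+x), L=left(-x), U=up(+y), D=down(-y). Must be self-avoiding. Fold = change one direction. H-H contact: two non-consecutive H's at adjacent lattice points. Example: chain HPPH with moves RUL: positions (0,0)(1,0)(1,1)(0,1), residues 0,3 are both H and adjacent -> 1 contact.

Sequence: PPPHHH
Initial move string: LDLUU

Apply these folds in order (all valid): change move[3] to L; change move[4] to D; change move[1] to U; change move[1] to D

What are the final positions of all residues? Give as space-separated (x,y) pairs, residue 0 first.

Answer: (0,0) (-1,0) (-1,-1) (-2,-1) (-3,-1) (-3,-2)

Derivation:
Initial moves: LDLUU
Fold: move[3]->L => LDLLU (positions: [(0, 0), (-1, 0), (-1, -1), (-2, -1), (-3, -1), (-3, 0)])
Fold: move[4]->D => LDLLD (positions: [(0, 0), (-1, 0), (-1, -1), (-2, -1), (-3, -1), (-3, -2)])
Fold: move[1]->U => LULLD (positions: [(0, 0), (-1, 0), (-1, 1), (-2, 1), (-3, 1), (-3, 0)])
Fold: move[1]->D => LDLLD (positions: [(0, 0), (-1, 0), (-1, -1), (-2, -1), (-3, -1), (-3, -2)])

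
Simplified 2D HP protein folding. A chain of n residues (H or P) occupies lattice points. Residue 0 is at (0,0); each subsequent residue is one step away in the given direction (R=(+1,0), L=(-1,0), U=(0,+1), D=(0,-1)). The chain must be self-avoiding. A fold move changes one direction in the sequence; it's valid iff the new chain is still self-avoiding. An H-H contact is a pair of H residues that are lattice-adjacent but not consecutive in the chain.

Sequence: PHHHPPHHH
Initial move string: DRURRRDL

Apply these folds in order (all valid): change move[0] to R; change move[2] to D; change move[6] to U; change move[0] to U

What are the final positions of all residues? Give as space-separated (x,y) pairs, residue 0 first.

Initial moves: DRURRRDL
Fold: move[0]->R => RRURRRDL (positions: [(0, 0), (1, 0), (2, 0), (2, 1), (3, 1), (4, 1), (5, 1), (5, 0), (4, 0)])
Fold: move[2]->D => RRDRRRDL (positions: [(0, 0), (1, 0), (2, 0), (2, -1), (3, -1), (4, -1), (5, -1), (5, -2), (4, -2)])
Fold: move[6]->U => RRDRRRUL (positions: [(0, 0), (1, 0), (2, 0), (2, -1), (3, -1), (4, -1), (5, -1), (5, 0), (4, 0)])
Fold: move[0]->U => URDRRRUL (positions: [(0, 0), (0, 1), (1, 1), (1, 0), (2, 0), (3, 0), (4, 0), (4, 1), (3, 1)])

Answer: (0,0) (0,1) (1,1) (1,0) (2,0) (3,0) (4,0) (4,1) (3,1)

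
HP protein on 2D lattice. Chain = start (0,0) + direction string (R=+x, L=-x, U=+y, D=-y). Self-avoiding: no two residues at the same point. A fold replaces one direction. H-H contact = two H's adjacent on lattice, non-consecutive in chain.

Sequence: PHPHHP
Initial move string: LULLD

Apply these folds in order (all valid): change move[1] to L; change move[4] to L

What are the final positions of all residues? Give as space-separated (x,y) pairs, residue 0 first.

Initial moves: LULLD
Fold: move[1]->L => LLLLD (positions: [(0, 0), (-1, 0), (-2, 0), (-3, 0), (-4, 0), (-4, -1)])
Fold: move[4]->L => LLLLL (positions: [(0, 0), (-1, 0), (-2, 0), (-3, 0), (-4, 0), (-5, 0)])

Answer: (0,0) (-1,0) (-2,0) (-3,0) (-4,0) (-5,0)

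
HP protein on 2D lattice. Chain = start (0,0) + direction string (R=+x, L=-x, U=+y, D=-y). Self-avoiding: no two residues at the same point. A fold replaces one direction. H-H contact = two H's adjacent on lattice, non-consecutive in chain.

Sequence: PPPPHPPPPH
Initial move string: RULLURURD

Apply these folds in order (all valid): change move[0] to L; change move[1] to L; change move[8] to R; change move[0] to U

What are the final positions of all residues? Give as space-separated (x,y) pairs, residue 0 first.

Answer: (0,0) (0,1) (-1,1) (-2,1) (-3,1) (-3,2) (-2,2) (-2,3) (-1,3) (0,3)

Derivation:
Initial moves: RULLURURD
Fold: move[0]->L => LULLURURD (positions: [(0, 0), (-1, 0), (-1, 1), (-2, 1), (-3, 1), (-3, 2), (-2, 2), (-2, 3), (-1, 3), (-1, 2)])
Fold: move[1]->L => LLLLURURD (positions: [(0, 0), (-1, 0), (-2, 0), (-3, 0), (-4, 0), (-4, 1), (-3, 1), (-3, 2), (-2, 2), (-2, 1)])
Fold: move[8]->R => LLLLURURR (positions: [(0, 0), (-1, 0), (-2, 0), (-3, 0), (-4, 0), (-4, 1), (-3, 1), (-3, 2), (-2, 2), (-1, 2)])
Fold: move[0]->U => ULLLURURR (positions: [(0, 0), (0, 1), (-1, 1), (-2, 1), (-3, 1), (-3, 2), (-2, 2), (-2, 3), (-1, 3), (0, 3)])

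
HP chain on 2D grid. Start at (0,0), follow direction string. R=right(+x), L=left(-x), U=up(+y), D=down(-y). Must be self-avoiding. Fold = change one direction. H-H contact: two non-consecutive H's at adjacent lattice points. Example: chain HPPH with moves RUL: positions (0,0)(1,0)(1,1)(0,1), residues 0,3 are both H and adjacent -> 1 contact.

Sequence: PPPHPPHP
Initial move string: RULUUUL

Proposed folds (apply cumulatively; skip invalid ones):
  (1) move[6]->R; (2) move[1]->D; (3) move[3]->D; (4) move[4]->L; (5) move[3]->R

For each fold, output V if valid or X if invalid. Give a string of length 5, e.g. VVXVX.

Answer: VXXVX

Derivation:
Initial: RULUUUL -> [(0, 0), (1, 0), (1, 1), (0, 1), (0, 2), (0, 3), (0, 4), (-1, 4)]
Fold 1: move[6]->R => RULUUUR VALID
Fold 2: move[1]->D => RDLUUUR INVALID (collision), skipped
Fold 3: move[3]->D => RULDUUR INVALID (collision), skipped
Fold 4: move[4]->L => RULULUR VALID
Fold 5: move[3]->R => RULRLUR INVALID (collision), skipped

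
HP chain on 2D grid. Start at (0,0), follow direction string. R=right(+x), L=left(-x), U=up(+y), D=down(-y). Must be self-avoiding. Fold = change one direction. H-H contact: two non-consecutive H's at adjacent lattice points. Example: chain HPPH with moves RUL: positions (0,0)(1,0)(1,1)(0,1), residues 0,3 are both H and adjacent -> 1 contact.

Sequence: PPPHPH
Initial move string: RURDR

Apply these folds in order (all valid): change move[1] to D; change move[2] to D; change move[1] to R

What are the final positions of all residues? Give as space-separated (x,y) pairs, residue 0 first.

Initial moves: RURDR
Fold: move[1]->D => RDRDR (positions: [(0, 0), (1, 0), (1, -1), (2, -1), (2, -2), (3, -2)])
Fold: move[2]->D => RDDDR (positions: [(0, 0), (1, 0), (1, -1), (1, -2), (1, -3), (2, -3)])
Fold: move[1]->R => RRDDR (positions: [(0, 0), (1, 0), (2, 0), (2, -1), (2, -2), (3, -2)])

Answer: (0,0) (1,0) (2,0) (2,-1) (2,-2) (3,-2)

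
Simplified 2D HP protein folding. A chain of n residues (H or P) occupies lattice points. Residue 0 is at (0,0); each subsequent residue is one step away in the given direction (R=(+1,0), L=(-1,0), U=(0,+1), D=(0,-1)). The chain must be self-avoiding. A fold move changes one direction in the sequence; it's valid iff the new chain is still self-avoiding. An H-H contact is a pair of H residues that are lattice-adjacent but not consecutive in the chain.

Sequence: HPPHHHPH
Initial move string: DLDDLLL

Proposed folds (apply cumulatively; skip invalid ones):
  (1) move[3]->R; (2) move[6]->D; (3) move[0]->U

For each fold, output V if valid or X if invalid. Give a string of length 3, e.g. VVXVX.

Initial: DLDDLLL -> [(0, 0), (0, -1), (-1, -1), (-1, -2), (-1, -3), (-2, -3), (-3, -3), (-4, -3)]
Fold 1: move[3]->R => DLDRLLL INVALID (collision), skipped
Fold 2: move[6]->D => DLDDLLD VALID
Fold 3: move[0]->U => ULDDLLD VALID

Answer: XVV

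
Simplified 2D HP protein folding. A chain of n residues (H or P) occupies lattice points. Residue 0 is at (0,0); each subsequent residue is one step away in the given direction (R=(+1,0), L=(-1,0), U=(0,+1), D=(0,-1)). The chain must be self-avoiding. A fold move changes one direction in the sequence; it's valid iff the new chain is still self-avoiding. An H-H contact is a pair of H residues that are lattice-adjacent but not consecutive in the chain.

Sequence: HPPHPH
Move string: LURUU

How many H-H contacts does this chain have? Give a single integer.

Answer: 1

Derivation:
Positions: [(0, 0), (-1, 0), (-1, 1), (0, 1), (0, 2), (0, 3)]
H-H contact: residue 0 @(0,0) - residue 3 @(0, 1)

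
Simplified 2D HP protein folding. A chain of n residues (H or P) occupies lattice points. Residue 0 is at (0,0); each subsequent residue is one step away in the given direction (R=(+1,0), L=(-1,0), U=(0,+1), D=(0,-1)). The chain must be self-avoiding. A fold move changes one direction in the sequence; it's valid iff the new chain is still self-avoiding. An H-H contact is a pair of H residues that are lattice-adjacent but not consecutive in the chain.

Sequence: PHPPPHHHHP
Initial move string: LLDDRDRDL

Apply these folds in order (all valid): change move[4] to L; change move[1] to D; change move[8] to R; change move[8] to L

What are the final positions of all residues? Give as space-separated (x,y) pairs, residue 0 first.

Initial moves: LLDDRDRDL
Fold: move[4]->L => LLDDLDRDL (positions: [(0, 0), (-1, 0), (-2, 0), (-2, -1), (-2, -2), (-3, -2), (-3, -3), (-2, -3), (-2, -4), (-3, -4)])
Fold: move[1]->D => LDDDLDRDL (positions: [(0, 0), (-1, 0), (-1, -1), (-1, -2), (-1, -3), (-2, -3), (-2, -4), (-1, -4), (-1, -5), (-2, -5)])
Fold: move[8]->R => LDDDLDRDR (positions: [(0, 0), (-1, 0), (-1, -1), (-1, -2), (-1, -3), (-2, -3), (-2, -4), (-1, -4), (-1, -5), (0, -5)])
Fold: move[8]->L => LDDDLDRDL (positions: [(0, 0), (-1, 0), (-1, -1), (-1, -2), (-1, -3), (-2, -3), (-2, -4), (-1, -4), (-1, -5), (-2, -5)])

Answer: (0,0) (-1,0) (-1,-1) (-1,-2) (-1,-3) (-2,-3) (-2,-4) (-1,-4) (-1,-5) (-2,-5)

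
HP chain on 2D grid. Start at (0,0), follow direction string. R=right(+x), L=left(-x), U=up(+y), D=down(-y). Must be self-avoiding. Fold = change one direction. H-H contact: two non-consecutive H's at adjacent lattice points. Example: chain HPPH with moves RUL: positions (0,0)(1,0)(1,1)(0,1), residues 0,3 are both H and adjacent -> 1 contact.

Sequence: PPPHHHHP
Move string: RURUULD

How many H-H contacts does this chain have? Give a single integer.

Answer: 0

Derivation:
Positions: [(0, 0), (1, 0), (1, 1), (2, 1), (2, 2), (2, 3), (1, 3), (1, 2)]
No H-H contacts found.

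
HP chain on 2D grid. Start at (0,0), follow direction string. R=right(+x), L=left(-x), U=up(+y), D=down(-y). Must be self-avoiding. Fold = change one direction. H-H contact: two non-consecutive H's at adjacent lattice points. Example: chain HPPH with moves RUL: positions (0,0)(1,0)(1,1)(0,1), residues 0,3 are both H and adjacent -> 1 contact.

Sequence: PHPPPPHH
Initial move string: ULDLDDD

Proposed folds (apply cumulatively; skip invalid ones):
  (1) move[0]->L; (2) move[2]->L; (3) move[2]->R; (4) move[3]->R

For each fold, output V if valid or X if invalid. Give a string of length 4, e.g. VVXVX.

Answer: VVXX

Derivation:
Initial: ULDLDDD -> [(0, 0), (0, 1), (-1, 1), (-1, 0), (-2, 0), (-2, -1), (-2, -2), (-2, -3)]
Fold 1: move[0]->L => LLDLDDD VALID
Fold 2: move[2]->L => LLLLDDD VALID
Fold 3: move[2]->R => LLRLDDD INVALID (collision), skipped
Fold 4: move[3]->R => LLLRDDD INVALID (collision), skipped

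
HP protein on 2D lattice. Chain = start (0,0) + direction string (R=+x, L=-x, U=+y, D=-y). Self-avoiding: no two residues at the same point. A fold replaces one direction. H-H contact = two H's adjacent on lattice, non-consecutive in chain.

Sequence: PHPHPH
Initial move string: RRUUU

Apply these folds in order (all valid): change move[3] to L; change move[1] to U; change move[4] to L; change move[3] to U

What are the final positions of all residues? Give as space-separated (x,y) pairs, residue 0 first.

Answer: (0,0) (1,0) (1,1) (1,2) (1,3) (0,3)

Derivation:
Initial moves: RRUUU
Fold: move[3]->L => RRULU (positions: [(0, 0), (1, 0), (2, 0), (2, 1), (1, 1), (1, 2)])
Fold: move[1]->U => RUULU (positions: [(0, 0), (1, 0), (1, 1), (1, 2), (0, 2), (0, 3)])
Fold: move[4]->L => RUULL (positions: [(0, 0), (1, 0), (1, 1), (1, 2), (0, 2), (-1, 2)])
Fold: move[3]->U => RUUUL (positions: [(0, 0), (1, 0), (1, 1), (1, 2), (1, 3), (0, 3)])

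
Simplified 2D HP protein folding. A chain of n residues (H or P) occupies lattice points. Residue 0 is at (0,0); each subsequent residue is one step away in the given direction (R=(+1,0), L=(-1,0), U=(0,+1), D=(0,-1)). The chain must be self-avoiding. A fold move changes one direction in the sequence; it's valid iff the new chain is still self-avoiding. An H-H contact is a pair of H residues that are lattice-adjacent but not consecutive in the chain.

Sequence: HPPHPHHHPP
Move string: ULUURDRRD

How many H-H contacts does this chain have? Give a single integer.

Positions: [(0, 0), (0, 1), (-1, 1), (-1, 2), (-1, 3), (0, 3), (0, 2), (1, 2), (2, 2), (2, 1)]
H-H contact: residue 3 @(-1,2) - residue 6 @(0, 2)

Answer: 1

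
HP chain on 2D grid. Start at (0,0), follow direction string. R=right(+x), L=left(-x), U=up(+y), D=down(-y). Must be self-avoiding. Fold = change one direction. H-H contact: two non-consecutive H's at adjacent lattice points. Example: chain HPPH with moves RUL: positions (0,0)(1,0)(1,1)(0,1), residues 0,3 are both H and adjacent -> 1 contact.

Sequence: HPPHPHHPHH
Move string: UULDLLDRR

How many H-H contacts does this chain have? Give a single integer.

Positions: [(0, 0), (0, 1), (0, 2), (-1, 2), (-1, 1), (-2, 1), (-3, 1), (-3, 0), (-2, 0), (-1, 0)]
H-H contact: residue 0 @(0,0) - residue 9 @(-1, 0)
H-H contact: residue 5 @(-2,1) - residue 8 @(-2, 0)

Answer: 2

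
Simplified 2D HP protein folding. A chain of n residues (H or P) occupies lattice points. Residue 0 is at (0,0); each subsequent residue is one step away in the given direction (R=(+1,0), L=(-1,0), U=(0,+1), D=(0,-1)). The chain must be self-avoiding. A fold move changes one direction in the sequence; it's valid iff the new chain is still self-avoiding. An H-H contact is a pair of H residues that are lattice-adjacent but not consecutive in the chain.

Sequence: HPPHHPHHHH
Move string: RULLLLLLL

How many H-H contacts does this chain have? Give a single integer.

Answer: 1

Derivation:
Positions: [(0, 0), (1, 0), (1, 1), (0, 1), (-1, 1), (-2, 1), (-3, 1), (-4, 1), (-5, 1), (-6, 1)]
H-H contact: residue 0 @(0,0) - residue 3 @(0, 1)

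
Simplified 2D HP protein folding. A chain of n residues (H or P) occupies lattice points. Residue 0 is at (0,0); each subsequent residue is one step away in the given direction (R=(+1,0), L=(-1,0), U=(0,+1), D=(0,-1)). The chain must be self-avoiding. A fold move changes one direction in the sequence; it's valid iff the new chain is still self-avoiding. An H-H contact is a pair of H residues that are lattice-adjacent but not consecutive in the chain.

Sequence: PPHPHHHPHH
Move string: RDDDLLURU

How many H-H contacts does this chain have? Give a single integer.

Positions: [(0, 0), (1, 0), (1, -1), (1, -2), (1, -3), (0, -3), (-1, -3), (-1, -2), (0, -2), (0, -1)]
H-H contact: residue 2 @(1,-1) - residue 9 @(0, -1)
H-H contact: residue 5 @(0,-3) - residue 8 @(0, -2)

Answer: 2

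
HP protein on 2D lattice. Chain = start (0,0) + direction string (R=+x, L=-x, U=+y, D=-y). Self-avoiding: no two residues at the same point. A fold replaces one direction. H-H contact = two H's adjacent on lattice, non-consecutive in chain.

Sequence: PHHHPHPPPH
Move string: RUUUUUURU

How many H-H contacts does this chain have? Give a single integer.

Positions: [(0, 0), (1, 0), (1, 1), (1, 2), (1, 3), (1, 4), (1, 5), (1, 6), (2, 6), (2, 7)]
No H-H contacts found.

Answer: 0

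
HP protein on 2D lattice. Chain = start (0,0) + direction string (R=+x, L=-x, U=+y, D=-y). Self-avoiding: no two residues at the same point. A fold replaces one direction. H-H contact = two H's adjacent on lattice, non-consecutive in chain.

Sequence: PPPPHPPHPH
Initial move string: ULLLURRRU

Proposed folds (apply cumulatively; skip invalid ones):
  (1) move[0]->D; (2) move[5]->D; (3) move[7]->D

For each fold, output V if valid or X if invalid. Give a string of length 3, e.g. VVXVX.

Initial: ULLLURRRU -> [(0, 0), (0, 1), (-1, 1), (-2, 1), (-3, 1), (-3, 2), (-2, 2), (-1, 2), (0, 2), (0, 3)]
Fold 1: move[0]->D => DLLLURRRU INVALID (collision), skipped
Fold 2: move[5]->D => ULLLUDRRU INVALID (collision), skipped
Fold 3: move[7]->D => ULLLURRDU INVALID (collision), skipped

Answer: XXX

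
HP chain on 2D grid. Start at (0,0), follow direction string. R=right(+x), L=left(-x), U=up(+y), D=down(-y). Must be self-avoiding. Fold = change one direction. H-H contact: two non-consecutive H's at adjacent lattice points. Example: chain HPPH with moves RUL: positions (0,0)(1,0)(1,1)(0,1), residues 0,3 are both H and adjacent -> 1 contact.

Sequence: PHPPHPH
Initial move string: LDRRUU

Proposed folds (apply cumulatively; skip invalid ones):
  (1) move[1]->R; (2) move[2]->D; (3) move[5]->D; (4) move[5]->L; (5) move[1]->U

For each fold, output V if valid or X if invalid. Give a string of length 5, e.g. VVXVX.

Answer: XXXXV

Derivation:
Initial: LDRRUU -> [(0, 0), (-1, 0), (-1, -1), (0, -1), (1, -1), (1, 0), (1, 1)]
Fold 1: move[1]->R => LRRRUU INVALID (collision), skipped
Fold 2: move[2]->D => LDDRUU INVALID (collision), skipped
Fold 3: move[5]->D => LDRRUD INVALID (collision), skipped
Fold 4: move[5]->L => LDRRUL INVALID (collision), skipped
Fold 5: move[1]->U => LURRUU VALID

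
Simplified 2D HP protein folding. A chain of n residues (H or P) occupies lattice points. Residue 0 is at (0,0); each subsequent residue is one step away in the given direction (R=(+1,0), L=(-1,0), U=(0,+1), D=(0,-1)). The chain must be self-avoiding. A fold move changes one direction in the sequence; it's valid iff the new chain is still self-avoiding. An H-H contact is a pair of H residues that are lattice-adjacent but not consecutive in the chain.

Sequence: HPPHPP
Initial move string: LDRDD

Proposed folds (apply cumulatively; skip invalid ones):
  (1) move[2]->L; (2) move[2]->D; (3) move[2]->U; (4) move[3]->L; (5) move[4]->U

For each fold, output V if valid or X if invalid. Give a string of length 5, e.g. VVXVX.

Answer: VVXVV

Derivation:
Initial: LDRDD -> [(0, 0), (-1, 0), (-1, -1), (0, -1), (0, -2), (0, -3)]
Fold 1: move[2]->L => LDLDD VALID
Fold 2: move[2]->D => LDDDD VALID
Fold 3: move[2]->U => LDUDD INVALID (collision), skipped
Fold 4: move[3]->L => LDDLD VALID
Fold 5: move[4]->U => LDDLU VALID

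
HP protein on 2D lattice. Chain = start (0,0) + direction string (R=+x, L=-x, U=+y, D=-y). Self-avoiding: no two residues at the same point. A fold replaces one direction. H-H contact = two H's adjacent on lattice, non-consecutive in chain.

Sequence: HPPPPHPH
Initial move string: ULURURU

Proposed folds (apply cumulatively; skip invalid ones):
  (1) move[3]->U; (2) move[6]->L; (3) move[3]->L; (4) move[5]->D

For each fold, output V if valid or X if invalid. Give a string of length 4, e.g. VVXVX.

Initial: ULURURU -> [(0, 0), (0, 1), (-1, 1), (-1, 2), (0, 2), (0, 3), (1, 3), (1, 4)]
Fold 1: move[3]->U => ULUUURU VALID
Fold 2: move[6]->L => ULUUURL INVALID (collision), skipped
Fold 3: move[3]->L => ULULURU VALID
Fold 4: move[5]->D => ULULUDU INVALID (collision), skipped

Answer: VXVX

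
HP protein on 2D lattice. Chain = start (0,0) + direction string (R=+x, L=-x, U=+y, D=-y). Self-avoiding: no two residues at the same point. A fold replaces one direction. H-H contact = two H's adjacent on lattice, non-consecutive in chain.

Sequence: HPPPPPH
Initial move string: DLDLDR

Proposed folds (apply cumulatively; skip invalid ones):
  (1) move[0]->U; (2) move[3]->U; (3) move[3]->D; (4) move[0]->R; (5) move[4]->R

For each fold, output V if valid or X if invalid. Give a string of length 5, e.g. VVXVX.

Initial: DLDLDR -> [(0, 0), (0, -1), (-1, -1), (-1, -2), (-2, -2), (-2, -3), (-1, -3)]
Fold 1: move[0]->U => ULDLDR VALID
Fold 2: move[3]->U => ULDUDR INVALID (collision), skipped
Fold 3: move[3]->D => ULDDDR VALID
Fold 4: move[0]->R => RLDDDR INVALID (collision), skipped
Fold 5: move[4]->R => ULDDRR VALID

Answer: VXVXV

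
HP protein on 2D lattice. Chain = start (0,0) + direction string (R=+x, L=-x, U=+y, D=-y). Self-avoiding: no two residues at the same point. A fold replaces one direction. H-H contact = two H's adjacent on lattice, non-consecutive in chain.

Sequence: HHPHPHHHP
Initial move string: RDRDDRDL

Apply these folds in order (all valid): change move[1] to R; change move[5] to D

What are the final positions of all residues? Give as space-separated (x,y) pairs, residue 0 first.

Initial moves: RDRDDRDL
Fold: move[1]->R => RRRDDRDL (positions: [(0, 0), (1, 0), (2, 0), (3, 0), (3, -1), (3, -2), (4, -2), (4, -3), (3, -3)])
Fold: move[5]->D => RRRDDDDL (positions: [(0, 0), (1, 0), (2, 0), (3, 0), (3, -1), (3, -2), (3, -3), (3, -4), (2, -4)])

Answer: (0,0) (1,0) (2,0) (3,0) (3,-1) (3,-2) (3,-3) (3,-4) (2,-4)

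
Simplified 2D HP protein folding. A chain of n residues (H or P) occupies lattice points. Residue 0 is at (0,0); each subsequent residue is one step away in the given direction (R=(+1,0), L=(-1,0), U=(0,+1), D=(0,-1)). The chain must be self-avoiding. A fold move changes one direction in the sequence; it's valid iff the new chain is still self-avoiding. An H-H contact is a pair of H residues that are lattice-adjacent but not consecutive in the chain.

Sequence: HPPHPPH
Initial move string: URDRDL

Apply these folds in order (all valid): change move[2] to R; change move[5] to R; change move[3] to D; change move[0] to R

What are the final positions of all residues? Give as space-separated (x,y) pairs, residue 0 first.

Initial moves: URDRDL
Fold: move[2]->R => URRRDL (positions: [(0, 0), (0, 1), (1, 1), (2, 1), (3, 1), (3, 0), (2, 0)])
Fold: move[5]->R => URRRDR (positions: [(0, 0), (0, 1), (1, 1), (2, 1), (3, 1), (3, 0), (4, 0)])
Fold: move[3]->D => URRDDR (positions: [(0, 0), (0, 1), (1, 1), (2, 1), (2, 0), (2, -1), (3, -1)])
Fold: move[0]->R => RRRDDR (positions: [(0, 0), (1, 0), (2, 0), (3, 0), (3, -1), (3, -2), (4, -2)])

Answer: (0,0) (1,0) (2,0) (3,0) (3,-1) (3,-2) (4,-2)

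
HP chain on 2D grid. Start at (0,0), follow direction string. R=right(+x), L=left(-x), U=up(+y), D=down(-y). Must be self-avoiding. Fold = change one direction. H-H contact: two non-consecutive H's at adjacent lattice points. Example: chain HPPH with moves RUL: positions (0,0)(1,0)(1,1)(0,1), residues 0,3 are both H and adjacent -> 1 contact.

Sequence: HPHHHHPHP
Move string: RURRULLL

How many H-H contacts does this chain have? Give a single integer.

Positions: [(0, 0), (1, 0), (1, 1), (2, 1), (3, 1), (3, 2), (2, 2), (1, 2), (0, 2)]
H-H contact: residue 2 @(1,1) - residue 7 @(1, 2)

Answer: 1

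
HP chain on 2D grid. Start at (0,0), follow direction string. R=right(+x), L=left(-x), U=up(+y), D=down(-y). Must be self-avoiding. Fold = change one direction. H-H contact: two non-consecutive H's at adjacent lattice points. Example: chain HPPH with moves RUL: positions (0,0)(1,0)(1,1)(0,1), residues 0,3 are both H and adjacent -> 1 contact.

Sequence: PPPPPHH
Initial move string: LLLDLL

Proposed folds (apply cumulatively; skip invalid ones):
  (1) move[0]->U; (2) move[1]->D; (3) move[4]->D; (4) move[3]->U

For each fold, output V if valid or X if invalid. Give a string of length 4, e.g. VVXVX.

Answer: VXVX

Derivation:
Initial: LLLDLL -> [(0, 0), (-1, 0), (-2, 0), (-3, 0), (-3, -1), (-4, -1), (-5, -1)]
Fold 1: move[0]->U => ULLDLL VALID
Fold 2: move[1]->D => UDLDLL INVALID (collision), skipped
Fold 3: move[4]->D => ULLDDL VALID
Fold 4: move[3]->U => ULLUDL INVALID (collision), skipped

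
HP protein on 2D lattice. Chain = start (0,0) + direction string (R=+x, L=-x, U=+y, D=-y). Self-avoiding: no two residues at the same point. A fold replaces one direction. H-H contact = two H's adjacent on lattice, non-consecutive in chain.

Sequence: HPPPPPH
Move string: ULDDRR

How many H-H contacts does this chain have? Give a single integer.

Positions: [(0, 0), (0, 1), (-1, 1), (-1, 0), (-1, -1), (0, -1), (1, -1)]
No H-H contacts found.

Answer: 0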